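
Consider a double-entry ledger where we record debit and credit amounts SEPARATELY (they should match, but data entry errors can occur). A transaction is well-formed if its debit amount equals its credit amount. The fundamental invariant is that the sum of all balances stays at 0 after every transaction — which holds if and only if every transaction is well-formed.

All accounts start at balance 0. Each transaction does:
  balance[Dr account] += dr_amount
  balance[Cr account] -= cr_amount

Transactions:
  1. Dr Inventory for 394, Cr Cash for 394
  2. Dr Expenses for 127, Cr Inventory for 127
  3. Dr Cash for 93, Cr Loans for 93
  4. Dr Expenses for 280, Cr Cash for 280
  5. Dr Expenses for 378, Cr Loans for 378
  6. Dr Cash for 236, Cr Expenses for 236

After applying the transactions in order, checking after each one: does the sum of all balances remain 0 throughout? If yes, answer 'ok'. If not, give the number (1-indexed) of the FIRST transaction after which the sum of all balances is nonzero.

Answer: ok

Derivation:
After txn 1: dr=394 cr=394 sum_balances=0
After txn 2: dr=127 cr=127 sum_balances=0
After txn 3: dr=93 cr=93 sum_balances=0
After txn 4: dr=280 cr=280 sum_balances=0
After txn 5: dr=378 cr=378 sum_balances=0
After txn 6: dr=236 cr=236 sum_balances=0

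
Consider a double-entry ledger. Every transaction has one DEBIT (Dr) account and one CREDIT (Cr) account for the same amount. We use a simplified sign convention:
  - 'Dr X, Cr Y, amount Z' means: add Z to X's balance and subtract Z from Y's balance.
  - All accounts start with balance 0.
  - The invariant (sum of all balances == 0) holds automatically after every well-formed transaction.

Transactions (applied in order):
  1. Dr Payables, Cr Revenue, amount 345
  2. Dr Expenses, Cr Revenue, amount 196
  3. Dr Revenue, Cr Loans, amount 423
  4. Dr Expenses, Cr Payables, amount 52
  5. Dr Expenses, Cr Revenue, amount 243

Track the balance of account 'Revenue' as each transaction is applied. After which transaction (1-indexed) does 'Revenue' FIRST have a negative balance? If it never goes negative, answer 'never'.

After txn 1: Revenue=-345

Answer: 1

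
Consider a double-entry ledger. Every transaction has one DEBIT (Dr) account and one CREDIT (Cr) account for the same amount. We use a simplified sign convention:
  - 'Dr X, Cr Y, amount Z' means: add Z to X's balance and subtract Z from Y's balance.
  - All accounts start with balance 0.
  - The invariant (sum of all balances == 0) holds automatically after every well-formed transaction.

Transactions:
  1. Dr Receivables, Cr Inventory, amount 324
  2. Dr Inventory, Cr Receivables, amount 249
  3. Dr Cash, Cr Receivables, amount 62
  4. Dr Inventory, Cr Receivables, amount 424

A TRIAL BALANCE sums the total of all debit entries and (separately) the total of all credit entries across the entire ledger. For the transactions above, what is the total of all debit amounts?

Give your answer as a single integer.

Txn 1: debit+=324
Txn 2: debit+=249
Txn 3: debit+=62
Txn 4: debit+=424
Total debits = 1059

Answer: 1059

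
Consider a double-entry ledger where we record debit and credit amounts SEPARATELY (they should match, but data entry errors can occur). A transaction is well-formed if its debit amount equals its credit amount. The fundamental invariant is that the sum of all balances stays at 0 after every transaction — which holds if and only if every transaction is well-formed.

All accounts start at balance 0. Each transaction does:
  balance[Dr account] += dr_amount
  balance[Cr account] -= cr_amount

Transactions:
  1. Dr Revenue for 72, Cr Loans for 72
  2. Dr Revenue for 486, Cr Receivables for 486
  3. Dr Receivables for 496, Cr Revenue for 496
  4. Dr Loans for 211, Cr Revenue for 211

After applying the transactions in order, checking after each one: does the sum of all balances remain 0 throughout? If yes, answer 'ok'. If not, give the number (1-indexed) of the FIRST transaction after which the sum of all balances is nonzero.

After txn 1: dr=72 cr=72 sum_balances=0
After txn 2: dr=486 cr=486 sum_balances=0
After txn 3: dr=496 cr=496 sum_balances=0
After txn 4: dr=211 cr=211 sum_balances=0

Answer: ok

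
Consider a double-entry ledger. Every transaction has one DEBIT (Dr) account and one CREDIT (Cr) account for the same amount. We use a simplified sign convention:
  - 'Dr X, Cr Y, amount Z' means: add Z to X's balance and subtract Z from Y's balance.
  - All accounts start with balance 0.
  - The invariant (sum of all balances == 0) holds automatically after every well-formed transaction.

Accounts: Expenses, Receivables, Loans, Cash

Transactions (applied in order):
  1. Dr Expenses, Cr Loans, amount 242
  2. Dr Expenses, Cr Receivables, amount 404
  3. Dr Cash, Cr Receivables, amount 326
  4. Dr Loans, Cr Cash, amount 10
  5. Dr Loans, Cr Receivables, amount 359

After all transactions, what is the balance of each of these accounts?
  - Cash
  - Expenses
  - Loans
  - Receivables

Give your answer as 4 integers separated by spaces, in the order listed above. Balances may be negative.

Answer: 316 646 127 -1089

Derivation:
After txn 1 (Dr Expenses, Cr Loans, amount 242): Expenses=242 Loans=-242
After txn 2 (Dr Expenses, Cr Receivables, amount 404): Expenses=646 Loans=-242 Receivables=-404
After txn 3 (Dr Cash, Cr Receivables, amount 326): Cash=326 Expenses=646 Loans=-242 Receivables=-730
After txn 4 (Dr Loans, Cr Cash, amount 10): Cash=316 Expenses=646 Loans=-232 Receivables=-730
After txn 5 (Dr Loans, Cr Receivables, amount 359): Cash=316 Expenses=646 Loans=127 Receivables=-1089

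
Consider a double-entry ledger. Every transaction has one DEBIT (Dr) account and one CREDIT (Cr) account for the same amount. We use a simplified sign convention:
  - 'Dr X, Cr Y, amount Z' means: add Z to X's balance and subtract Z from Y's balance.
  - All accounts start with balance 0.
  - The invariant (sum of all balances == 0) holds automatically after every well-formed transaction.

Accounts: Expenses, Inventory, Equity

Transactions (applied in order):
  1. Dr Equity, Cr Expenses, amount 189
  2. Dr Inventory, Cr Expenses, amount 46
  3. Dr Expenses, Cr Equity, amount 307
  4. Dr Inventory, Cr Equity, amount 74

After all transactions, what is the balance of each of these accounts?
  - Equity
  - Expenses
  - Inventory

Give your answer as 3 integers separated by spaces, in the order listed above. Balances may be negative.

After txn 1 (Dr Equity, Cr Expenses, amount 189): Equity=189 Expenses=-189
After txn 2 (Dr Inventory, Cr Expenses, amount 46): Equity=189 Expenses=-235 Inventory=46
After txn 3 (Dr Expenses, Cr Equity, amount 307): Equity=-118 Expenses=72 Inventory=46
After txn 4 (Dr Inventory, Cr Equity, amount 74): Equity=-192 Expenses=72 Inventory=120

Answer: -192 72 120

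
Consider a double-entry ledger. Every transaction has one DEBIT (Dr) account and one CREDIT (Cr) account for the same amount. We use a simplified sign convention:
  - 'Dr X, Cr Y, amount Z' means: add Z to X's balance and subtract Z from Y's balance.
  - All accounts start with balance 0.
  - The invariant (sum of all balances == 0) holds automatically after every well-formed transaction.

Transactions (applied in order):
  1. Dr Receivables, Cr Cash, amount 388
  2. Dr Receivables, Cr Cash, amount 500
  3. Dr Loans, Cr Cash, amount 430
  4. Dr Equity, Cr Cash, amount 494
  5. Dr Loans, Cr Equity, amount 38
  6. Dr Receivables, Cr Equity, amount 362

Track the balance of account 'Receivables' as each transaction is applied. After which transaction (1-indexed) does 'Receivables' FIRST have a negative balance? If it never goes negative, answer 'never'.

After txn 1: Receivables=388
After txn 2: Receivables=888
After txn 3: Receivables=888
After txn 4: Receivables=888
After txn 5: Receivables=888
After txn 6: Receivables=1250

Answer: never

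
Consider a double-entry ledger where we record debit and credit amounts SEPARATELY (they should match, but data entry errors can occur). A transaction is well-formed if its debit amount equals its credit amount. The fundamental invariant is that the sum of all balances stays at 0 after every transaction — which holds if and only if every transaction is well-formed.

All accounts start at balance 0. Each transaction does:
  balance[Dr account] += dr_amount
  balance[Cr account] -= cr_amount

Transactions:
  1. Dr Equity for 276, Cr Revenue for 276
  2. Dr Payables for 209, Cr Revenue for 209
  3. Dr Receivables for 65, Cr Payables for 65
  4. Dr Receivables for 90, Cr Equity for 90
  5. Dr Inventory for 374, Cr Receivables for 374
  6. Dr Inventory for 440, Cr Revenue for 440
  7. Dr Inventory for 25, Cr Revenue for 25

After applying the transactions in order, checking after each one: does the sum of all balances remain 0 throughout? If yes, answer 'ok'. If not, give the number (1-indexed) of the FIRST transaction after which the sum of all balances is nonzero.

Answer: ok

Derivation:
After txn 1: dr=276 cr=276 sum_balances=0
After txn 2: dr=209 cr=209 sum_balances=0
After txn 3: dr=65 cr=65 sum_balances=0
After txn 4: dr=90 cr=90 sum_balances=0
After txn 5: dr=374 cr=374 sum_balances=0
After txn 6: dr=440 cr=440 sum_balances=0
After txn 7: dr=25 cr=25 sum_balances=0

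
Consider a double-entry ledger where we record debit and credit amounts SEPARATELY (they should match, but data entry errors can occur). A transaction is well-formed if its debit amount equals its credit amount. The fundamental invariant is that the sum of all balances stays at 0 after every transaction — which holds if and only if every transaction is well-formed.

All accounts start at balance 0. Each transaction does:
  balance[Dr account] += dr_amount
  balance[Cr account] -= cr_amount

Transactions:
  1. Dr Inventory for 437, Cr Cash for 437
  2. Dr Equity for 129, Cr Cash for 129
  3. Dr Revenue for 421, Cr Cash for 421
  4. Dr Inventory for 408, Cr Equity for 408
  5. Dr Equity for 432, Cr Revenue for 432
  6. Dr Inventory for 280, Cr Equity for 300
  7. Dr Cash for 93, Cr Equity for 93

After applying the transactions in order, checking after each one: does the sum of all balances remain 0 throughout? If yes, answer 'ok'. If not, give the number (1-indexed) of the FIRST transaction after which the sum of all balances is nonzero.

After txn 1: dr=437 cr=437 sum_balances=0
After txn 2: dr=129 cr=129 sum_balances=0
After txn 3: dr=421 cr=421 sum_balances=0
After txn 4: dr=408 cr=408 sum_balances=0
After txn 5: dr=432 cr=432 sum_balances=0
After txn 6: dr=280 cr=300 sum_balances=-20
After txn 7: dr=93 cr=93 sum_balances=-20

Answer: 6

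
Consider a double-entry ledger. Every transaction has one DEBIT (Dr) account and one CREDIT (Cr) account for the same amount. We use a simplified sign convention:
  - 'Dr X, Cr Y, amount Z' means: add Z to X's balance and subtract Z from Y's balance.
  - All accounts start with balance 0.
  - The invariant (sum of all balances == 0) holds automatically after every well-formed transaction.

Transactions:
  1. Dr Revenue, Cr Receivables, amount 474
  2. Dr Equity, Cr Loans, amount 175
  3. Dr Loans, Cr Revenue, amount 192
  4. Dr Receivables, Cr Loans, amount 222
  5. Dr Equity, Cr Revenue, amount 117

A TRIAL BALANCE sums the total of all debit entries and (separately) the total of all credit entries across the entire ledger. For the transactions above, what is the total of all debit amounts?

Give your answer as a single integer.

Txn 1: debit+=474
Txn 2: debit+=175
Txn 3: debit+=192
Txn 4: debit+=222
Txn 5: debit+=117
Total debits = 1180

Answer: 1180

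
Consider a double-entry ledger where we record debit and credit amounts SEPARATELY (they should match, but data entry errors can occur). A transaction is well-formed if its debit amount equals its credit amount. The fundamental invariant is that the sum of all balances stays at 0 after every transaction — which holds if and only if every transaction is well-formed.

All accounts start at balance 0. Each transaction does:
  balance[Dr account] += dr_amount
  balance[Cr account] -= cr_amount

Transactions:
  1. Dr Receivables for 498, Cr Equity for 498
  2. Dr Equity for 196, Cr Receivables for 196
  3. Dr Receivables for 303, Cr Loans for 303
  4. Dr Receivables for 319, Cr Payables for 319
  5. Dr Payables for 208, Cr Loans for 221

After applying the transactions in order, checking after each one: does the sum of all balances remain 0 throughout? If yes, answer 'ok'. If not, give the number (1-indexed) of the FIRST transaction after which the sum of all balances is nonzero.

Answer: 5

Derivation:
After txn 1: dr=498 cr=498 sum_balances=0
After txn 2: dr=196 cr=196 sum_balances=0
After txn 3: dr=303 cr=303 sum_balances=0
After txn 4: dr=319 cr=319 sum_balances=0
After txn 5: dr=208 cr=221 sum_balances=-13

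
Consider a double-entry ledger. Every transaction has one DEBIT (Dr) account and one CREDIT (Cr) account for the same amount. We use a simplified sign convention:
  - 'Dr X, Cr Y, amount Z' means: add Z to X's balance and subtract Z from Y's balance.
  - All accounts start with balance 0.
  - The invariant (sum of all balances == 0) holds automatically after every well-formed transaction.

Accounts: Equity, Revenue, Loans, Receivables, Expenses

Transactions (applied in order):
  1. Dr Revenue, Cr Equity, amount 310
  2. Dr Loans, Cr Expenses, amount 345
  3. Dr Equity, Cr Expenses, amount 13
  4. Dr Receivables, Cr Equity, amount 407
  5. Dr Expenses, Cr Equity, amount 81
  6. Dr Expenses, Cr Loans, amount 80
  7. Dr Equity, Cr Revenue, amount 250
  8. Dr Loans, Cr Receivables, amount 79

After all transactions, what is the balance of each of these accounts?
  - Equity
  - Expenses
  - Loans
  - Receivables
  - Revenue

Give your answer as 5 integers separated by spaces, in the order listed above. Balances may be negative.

Answer: -535 -197 344 328 60

Derivation:
After txn 1 (Dr Revenue, Cr Equity, amount 310): Equity=-310 Revenue=310
After txn 2 (Dr Loans, Cr Expenses, amount 345): Equity=-310 Expenses=-345 Loans=345 Revenue=310
After txn 3 (Dr Equity, Cr Expenses, amount 13): Equity=-297 Expenses=-358 Loans=345 Revenue=310
After txn 4 (Dr Receivables, Cr Equity, amount 407): Equity=-704 Expenses=-358 Loans=345 Receivables=407 Revenue=310
After txn 5 (Dr Expenses, Cr Equity, amount 81): Equity=-785 Expenses=-277 Loans=345 Receivables=407 Revenue=310
After txn 6 (Dr Expenses, Cr Loans, amount 80): Equity=-785 Expenses=-197 Loans=265 Receivables=407 Revenue=310
After txn 7 (Dr Equity, Cr Revenue, amount 250): Equity=-535 Expenses=-197 Loans=265 Receivables=407 Revenue=60
After txn 8 (Dr Loans, Cr Receivables, amount 79): Equity=-535 Expenses=-197 Loans=344 Receivables=328 Revenue=60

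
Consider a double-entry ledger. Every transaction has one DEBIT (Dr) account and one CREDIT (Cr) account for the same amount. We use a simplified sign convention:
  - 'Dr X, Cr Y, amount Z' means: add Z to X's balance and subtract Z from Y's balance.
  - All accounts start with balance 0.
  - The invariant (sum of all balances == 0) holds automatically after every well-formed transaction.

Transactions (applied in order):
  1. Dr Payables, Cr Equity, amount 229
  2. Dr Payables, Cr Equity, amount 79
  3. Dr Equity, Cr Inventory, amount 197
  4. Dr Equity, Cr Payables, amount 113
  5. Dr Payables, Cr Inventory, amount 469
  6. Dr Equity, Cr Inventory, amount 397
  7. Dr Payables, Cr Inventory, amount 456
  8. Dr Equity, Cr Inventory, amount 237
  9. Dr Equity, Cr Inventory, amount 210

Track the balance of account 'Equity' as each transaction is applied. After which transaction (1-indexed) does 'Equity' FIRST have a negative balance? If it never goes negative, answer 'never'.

After txn 1: Equity=-229

Answer: 1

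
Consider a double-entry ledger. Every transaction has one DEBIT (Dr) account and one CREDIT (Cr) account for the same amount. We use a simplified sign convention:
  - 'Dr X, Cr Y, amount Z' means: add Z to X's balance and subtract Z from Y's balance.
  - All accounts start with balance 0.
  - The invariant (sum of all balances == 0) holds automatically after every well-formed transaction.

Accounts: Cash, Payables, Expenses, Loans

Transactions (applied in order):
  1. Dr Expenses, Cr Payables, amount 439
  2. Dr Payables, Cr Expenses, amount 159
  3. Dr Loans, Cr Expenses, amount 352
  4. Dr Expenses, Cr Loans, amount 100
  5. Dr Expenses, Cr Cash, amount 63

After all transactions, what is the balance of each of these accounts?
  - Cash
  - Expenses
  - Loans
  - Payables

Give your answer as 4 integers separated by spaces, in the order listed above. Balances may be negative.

After txn 1 (Dr Expenses, Cr Payables, amount 439): Expenses=439 Payables=-439
After txn 2 (Dr Payables, Cr Expenses, amount 159): Expenses=280 Payables=-280
After txn 3 (Dr Loans, Cr Expenses, amount 352): Expenses=-72 Loans=352 Payables=-280
After txn 4 (Dr Expenses, Cr Loans, amount 100): Expenses=28 Loans=252 Payables=-280
After txn 5 (Dr Expenses, Cr Cash, amount 63): Cash=-63 Expenses=91 Loans=252 Payables=-280

Answer: -63 91 252 -280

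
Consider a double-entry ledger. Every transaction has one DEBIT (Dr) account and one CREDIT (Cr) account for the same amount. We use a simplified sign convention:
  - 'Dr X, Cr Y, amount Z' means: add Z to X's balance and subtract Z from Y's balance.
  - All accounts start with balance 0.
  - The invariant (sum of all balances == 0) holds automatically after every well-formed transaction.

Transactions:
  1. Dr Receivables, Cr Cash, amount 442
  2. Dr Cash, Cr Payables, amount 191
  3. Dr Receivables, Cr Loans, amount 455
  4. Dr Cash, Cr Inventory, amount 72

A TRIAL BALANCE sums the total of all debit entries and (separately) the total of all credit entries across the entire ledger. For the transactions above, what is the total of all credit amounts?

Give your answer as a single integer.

Answer: 1160

Derivation:
Txn 1: credit+=442
Txn 2: credit+=191
Txn 3: credit+=455
Txn 4: credit+=72
Total credits = 1160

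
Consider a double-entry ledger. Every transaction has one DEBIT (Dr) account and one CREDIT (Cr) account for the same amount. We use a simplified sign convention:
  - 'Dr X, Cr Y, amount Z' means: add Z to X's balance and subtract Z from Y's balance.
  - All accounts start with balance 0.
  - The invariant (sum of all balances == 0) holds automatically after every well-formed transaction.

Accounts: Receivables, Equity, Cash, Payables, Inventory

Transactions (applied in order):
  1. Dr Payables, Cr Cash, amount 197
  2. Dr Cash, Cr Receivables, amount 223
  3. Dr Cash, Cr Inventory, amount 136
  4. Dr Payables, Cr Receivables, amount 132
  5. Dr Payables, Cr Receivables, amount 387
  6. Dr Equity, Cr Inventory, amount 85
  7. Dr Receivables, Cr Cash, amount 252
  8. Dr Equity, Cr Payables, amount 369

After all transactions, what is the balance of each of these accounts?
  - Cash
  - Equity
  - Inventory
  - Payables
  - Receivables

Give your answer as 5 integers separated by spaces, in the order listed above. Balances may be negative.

Answer: -90 454 -221 347 -490

Derivation:
After txn 1 (Dr Payables, Cr Cash, amount 197): Cash=-197 Payables=197
After txn 2 (Dr Cash, Cr Receivables, amount 223): Cash=26 Payables=197 Receivables=-223
After txn 3 (Dr Cash, Cr Inventory, amount 136): Cash=162 Inventory=-136 Payables=197 Receivables=-223
After txn 4 (Dr Payables, Cr Receivables, amount 132): Cash=162 Inventory=-136 Payables=329 Receivables=-355
After txn 5 (Dr Payables, Cr Receivables, amount 387): Cash=162 Inventory=-136 Payables=716 Receivables=-742
After txn 6 (Dr Equity, Cr Inventory, amount 85): Cash=162 Equity=85 Inventory=-221 Payables=716 Receivables=-742
After txn 7 (Dr Receivables, Cr Cash, amount 252): Cash=-90 Equity=85 Inventory=-221 Payables=716 Receivables=-490
After txn 8 (Dr Equity, Cr Payables, amount 369): Cash=-90 Equity=454 Inventory=-221 Payables=347 Receivables=-490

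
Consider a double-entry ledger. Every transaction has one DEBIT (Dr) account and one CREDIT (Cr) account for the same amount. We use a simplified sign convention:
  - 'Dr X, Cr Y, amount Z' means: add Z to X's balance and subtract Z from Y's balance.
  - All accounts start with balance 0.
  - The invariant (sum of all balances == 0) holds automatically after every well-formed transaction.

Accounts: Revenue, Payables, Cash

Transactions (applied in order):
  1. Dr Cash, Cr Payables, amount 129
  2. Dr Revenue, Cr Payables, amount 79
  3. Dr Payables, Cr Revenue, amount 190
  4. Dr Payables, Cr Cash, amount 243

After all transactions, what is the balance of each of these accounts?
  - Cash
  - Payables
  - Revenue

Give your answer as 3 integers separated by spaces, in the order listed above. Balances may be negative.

Answer: -114 225 -111

Derivation:
After txn 1 (Dr Cash, Cr Payables, amount 129): Cash=129 Payables=-129
After txn 2 (Dr Revenue, Cr Payables, amount 79): Cash=129 Payables=-208 Revenue=79
After txn 3 (Dr Payables, Cr Revenue, amount 190): Cash=129 Payables=-18 Revenue=-111
After txn 4 (Dr Payables, Cr Cash, amount 243): Cash=-114 Payables=225 Revenue=-111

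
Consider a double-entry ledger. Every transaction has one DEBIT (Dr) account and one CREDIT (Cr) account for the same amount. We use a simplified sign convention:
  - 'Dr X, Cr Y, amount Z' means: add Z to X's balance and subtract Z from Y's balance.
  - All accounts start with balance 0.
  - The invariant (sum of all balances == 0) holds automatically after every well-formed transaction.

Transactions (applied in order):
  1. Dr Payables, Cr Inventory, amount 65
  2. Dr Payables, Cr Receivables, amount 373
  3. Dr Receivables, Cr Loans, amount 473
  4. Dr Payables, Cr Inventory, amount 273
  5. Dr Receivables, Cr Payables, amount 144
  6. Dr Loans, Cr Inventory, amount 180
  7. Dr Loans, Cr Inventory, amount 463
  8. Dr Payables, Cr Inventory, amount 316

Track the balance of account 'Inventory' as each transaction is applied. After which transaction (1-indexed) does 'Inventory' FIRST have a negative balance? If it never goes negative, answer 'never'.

After txn 1: Inventory=-65

Answer: 1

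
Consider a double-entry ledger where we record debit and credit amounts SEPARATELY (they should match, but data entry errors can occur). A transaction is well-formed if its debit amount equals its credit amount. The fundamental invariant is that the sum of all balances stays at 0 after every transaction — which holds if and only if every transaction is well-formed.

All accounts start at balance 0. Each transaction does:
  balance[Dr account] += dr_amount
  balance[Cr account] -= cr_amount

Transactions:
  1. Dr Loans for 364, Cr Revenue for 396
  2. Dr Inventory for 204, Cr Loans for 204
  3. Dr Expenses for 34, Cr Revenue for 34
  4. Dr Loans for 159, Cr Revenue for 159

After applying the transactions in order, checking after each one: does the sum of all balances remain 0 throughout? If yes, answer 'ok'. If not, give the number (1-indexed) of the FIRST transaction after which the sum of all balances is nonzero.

Answer: 1

Derivation:
After txn 1: dr=364 cr=396 sum_balances=-32
After txn 2: dr=204 cr=204 sum_balances=-32
After txn 3: dr=34 cr=34 sum_balances=-32
After txn 4: dr=159 cr=159 sum_balances=-32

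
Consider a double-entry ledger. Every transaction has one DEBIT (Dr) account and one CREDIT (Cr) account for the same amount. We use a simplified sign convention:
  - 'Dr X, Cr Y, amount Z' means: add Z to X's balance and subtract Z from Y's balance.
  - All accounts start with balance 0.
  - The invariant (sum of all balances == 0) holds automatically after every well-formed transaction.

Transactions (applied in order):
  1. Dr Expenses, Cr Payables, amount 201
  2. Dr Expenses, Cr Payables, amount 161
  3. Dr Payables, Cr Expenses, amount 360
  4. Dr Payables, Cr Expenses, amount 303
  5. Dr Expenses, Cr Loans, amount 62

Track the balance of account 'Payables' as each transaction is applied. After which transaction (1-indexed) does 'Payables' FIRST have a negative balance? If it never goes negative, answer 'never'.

Answer: 1

Derivation:
After txn 1: Payables=-201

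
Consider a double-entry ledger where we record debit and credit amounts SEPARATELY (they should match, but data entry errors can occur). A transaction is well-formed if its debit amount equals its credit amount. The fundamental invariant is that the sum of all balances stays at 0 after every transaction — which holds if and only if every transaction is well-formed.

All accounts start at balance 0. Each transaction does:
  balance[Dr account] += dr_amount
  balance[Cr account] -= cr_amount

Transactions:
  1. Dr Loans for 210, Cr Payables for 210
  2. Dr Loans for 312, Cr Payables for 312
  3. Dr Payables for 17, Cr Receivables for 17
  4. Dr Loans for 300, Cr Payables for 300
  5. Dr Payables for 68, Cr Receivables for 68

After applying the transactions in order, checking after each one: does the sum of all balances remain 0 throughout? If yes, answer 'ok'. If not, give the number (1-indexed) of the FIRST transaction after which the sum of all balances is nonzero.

After txn 1: dr=210 cr=210 sum_balances=0
After txn 2: dr=312 cr=312 sum_balances=0
After txn 3: dr=17 cr=17 sum_balances=0
After txn 4: dr=300 cr=300 sum_balances=0
After txn 5: dr=68 cr=68 sum_balances=0

Answer: ok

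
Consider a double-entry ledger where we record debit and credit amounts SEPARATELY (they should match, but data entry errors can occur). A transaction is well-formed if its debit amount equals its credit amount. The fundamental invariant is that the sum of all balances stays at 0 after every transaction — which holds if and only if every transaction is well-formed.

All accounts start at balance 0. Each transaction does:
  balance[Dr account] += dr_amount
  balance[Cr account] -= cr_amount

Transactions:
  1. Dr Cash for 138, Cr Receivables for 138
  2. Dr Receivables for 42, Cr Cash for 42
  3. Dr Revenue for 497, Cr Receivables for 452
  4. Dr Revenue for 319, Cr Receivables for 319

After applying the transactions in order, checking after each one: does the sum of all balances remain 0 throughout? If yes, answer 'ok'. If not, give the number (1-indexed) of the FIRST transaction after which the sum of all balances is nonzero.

Answer: 3

Derivation:
After txn 1: dr=138 cr=138 sum_balances=0
After txn 2: dr=42 cr=42 sum_balances=0
After txn 3: dr=497 cr=452 sum_balances=45
After txn 4: dr=319 cr=319 sum_balances=45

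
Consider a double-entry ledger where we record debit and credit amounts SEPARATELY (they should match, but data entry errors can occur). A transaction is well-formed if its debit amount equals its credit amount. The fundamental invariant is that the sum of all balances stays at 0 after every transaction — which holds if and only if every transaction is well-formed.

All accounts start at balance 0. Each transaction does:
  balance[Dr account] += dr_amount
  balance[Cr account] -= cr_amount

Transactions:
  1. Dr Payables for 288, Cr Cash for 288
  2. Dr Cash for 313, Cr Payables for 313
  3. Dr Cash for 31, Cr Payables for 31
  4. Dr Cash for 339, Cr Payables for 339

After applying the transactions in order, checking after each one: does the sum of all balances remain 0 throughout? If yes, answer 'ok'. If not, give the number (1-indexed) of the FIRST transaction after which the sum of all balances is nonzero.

After txn 1: dr=288 cr=288 sum_balances=0
After txn 2: dr=313 cr=313 sum_balances=0
After txn 3: dr=31 cr=31 sum_balances=0
After txn 4: dr=339 cr=339 sum_balances=0

Answer: ok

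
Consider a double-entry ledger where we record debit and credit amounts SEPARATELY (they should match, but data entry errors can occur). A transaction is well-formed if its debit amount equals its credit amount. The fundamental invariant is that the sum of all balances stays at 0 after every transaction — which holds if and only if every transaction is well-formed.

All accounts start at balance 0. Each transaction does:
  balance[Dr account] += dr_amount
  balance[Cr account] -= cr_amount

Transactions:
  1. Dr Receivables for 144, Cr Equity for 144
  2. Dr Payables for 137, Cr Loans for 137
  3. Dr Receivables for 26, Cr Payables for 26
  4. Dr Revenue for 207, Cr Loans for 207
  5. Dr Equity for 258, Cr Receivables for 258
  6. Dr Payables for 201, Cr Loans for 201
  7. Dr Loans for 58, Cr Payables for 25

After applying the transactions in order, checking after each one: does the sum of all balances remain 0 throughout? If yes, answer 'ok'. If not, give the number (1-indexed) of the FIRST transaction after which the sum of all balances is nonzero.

Answer: 7

Derivation:
After txn 1: dr=144 cr=144 sum_balances=0
After txn 2: dr=137 cr=137 sum_balances=0
After txn 3: dr=26 cr=26 sum_balances=0
After txn 4: dr=207 cr=207 sum_balances=0
After txn 5: dr=258 cr=258 sum_balances=0
After txn 6: dr=201 cr=201 sum_balances=0
After txn 7: dr=58 cr=25 sum_balances=33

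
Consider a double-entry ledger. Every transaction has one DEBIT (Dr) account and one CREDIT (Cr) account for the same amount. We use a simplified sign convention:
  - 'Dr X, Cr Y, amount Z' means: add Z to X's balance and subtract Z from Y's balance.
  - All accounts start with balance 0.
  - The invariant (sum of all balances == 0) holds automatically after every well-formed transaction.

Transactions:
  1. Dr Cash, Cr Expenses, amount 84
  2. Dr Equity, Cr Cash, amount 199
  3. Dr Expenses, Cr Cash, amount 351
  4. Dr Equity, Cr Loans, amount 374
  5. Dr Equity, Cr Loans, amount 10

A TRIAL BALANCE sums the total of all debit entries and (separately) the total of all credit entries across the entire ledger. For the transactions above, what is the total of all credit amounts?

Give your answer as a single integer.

Txn 1: credit+=84
Txn 2: credit+=199
Txn 3: credit+=351
Txn 4: credit+=374
Txn 5: credit+=10
Total credits = 1018

Answer: 1018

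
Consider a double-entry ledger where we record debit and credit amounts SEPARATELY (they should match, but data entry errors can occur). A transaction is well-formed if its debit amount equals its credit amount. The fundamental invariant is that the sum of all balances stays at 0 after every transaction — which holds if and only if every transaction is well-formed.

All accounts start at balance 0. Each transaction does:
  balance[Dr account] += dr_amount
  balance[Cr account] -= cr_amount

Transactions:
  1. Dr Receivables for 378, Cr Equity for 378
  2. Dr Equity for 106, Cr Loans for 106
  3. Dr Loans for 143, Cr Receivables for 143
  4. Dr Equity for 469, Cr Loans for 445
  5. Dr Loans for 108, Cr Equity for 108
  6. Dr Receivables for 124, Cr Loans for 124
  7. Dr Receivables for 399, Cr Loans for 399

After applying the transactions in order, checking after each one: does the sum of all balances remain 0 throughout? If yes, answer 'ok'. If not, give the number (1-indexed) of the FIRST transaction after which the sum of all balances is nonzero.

Answer: 4

Derivation:
After txn 1: dr=378 cr=378 sum_balances=0
After txn 2: dr=106 cr=106 sum_balances=0
After txn 3: dr=143 cr=143 sum_balances=0
After txn 4: dr=469 cr=445 sum_balances=24
After txn 5: dr=108 cr=108 sum_balances=24
After txn 6: dr=124 cr=124 sum_balances=24
After txn 7: dr=399 cr=399 sum_balances=24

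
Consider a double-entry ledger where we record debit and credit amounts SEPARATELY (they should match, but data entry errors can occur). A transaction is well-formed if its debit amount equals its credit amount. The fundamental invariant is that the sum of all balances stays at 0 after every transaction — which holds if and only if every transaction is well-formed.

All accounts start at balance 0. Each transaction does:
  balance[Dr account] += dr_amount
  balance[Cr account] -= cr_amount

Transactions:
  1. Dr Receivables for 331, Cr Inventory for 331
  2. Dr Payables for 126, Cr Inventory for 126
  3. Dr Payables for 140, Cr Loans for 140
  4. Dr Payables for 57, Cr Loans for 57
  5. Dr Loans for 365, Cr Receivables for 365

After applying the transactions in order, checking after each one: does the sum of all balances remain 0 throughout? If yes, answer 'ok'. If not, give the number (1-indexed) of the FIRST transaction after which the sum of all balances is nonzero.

Answer: ok

Derivation:
After txn 1: dr=331 cr=331 sum_balances=0
After txn 2: dr=126 cr=126 sum_balances=0
After txn 3: dr=140 cr=140 sum_balances=0
After txn 4: dr=57 cr=57 sum_balances=0
After txn 5: dr=365 cr=365 sum_balances=0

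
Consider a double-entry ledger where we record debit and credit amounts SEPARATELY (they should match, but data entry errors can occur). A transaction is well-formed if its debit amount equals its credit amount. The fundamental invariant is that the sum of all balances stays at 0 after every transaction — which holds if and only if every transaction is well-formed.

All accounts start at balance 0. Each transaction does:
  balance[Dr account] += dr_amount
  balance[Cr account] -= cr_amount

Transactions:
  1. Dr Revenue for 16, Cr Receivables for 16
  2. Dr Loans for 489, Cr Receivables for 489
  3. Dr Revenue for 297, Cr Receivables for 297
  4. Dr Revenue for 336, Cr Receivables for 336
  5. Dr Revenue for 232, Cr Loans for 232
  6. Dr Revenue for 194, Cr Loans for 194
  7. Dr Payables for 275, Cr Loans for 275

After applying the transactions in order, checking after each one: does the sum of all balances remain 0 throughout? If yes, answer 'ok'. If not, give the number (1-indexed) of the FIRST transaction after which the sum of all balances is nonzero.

Answer: ok

Derivation:
After txn 1: dr=16 cr=16 sum_balances=0
After txn 2: dr=489 cr=489 sum_balances=0
After txn 3: dr=297 cr=297 sum_balances=0
After txn 4: dr=336 cr=336 sum_balances=0
After txn 5: dr=232 cr=232 sum_balances=0
After txn 6: dr=194 cr=194 sum_balances=0
After txn 7: dr=275 cr=275 sum_balances=0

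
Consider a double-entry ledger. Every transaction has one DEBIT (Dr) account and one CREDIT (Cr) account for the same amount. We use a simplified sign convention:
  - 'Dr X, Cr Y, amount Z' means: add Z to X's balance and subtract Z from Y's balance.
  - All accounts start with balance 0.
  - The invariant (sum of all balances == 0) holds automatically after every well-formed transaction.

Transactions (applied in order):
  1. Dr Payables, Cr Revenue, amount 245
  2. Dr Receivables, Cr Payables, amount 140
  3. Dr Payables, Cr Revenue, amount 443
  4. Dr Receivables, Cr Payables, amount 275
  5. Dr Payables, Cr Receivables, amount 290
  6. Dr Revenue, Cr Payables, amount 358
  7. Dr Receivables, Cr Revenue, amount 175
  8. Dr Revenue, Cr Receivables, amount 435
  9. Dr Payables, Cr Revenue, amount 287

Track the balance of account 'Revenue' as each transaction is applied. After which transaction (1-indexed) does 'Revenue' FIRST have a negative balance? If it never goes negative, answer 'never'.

After txn 1: Revenue=-245

Answer: 1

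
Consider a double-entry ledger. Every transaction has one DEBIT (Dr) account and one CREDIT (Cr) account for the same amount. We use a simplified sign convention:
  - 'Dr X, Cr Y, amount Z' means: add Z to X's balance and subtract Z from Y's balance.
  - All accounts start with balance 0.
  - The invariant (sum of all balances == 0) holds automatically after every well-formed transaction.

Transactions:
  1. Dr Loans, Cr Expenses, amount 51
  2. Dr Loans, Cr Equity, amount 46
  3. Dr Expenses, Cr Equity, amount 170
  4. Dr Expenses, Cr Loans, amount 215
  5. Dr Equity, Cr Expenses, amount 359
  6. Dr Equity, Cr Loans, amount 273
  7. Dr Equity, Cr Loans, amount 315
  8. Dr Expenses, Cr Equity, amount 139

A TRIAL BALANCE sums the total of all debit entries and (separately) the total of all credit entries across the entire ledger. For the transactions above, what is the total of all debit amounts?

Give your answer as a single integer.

Answer: 1568

Derivation:
Txn 1: debit+=51
Txn 2: debit+=46
Txn 3: debit+=170
Txn 4: debit+=215
Txn 5: debit+=359
Txn 6: debit+=273
Txn 7: debit+=315
Txn 8: debit+=139
Total debits = 1568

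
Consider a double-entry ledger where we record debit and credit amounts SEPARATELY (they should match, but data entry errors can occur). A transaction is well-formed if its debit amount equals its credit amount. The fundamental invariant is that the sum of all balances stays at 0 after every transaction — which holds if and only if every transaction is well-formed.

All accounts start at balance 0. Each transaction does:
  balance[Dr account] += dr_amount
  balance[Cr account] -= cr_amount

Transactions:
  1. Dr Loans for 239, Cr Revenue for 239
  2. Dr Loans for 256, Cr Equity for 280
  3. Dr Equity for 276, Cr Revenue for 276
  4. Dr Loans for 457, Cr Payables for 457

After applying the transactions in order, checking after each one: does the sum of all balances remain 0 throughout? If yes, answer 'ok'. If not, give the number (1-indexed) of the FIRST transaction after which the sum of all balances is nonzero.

Answer: 2

Derivation:
After txn 1: dr=239 cr=239 sum_balances=0
After txn 2: dr=256 cr=280 sum_balances=-24
After txn 3: dr=276 cr=276 sum_balances=-24
After txn 4: dr=457 cr=457 sum_balances=-24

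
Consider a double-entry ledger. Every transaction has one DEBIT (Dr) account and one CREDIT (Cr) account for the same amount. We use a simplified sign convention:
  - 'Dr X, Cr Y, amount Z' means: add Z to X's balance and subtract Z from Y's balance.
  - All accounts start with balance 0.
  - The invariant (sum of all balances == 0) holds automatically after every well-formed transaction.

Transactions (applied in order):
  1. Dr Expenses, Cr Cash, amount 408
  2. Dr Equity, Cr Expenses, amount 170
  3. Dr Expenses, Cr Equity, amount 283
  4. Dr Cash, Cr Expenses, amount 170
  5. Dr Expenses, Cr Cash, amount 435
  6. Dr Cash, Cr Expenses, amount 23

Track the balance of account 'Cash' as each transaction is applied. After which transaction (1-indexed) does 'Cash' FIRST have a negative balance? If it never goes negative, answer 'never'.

Answer: 1

Derivation:
After txn 1: Cash=-408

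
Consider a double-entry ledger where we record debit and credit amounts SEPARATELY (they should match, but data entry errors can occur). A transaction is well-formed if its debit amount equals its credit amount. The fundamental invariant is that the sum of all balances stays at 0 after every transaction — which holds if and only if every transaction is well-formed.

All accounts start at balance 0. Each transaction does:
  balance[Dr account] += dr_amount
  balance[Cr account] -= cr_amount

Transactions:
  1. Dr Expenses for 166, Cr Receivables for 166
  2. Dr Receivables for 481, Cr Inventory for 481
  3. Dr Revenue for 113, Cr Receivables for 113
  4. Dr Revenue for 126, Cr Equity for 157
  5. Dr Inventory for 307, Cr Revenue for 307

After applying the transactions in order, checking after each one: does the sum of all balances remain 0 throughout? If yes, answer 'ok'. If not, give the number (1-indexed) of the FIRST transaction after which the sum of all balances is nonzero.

After txn 1: dr=166 cr=166 sum_balances=0
After txn 2: dr=481 cr=481 sum_balances=0
After txn 3: dr=113 cr=113 sum_balances=0
After txn 4: dr=126 cr=157 sum_balances=-31
After txn 5: dr=307 cr=307 sum_balances=-31

Answer: 4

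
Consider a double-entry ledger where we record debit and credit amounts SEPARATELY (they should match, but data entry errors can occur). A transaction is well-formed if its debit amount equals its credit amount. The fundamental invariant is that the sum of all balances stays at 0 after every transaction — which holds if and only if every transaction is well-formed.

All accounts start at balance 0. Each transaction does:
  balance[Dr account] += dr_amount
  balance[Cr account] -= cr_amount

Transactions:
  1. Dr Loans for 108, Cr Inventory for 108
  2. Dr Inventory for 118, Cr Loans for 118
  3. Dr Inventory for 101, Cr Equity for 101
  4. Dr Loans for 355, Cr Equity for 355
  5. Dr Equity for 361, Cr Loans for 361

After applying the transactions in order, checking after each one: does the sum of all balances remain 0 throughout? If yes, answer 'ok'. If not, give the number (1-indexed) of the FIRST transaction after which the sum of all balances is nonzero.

Answer: ok

Derivation:
After txn 1: dr=108 cr=108 sum_balances=0
After txn 2: dr=118 cr=118 sum_balances=0
After txn 3: dr=101 cr=101 sum_balances=0
After txn 4: dr=355 cr=355 sum_balances=0
After txn 5: dr=361 cr=361 sum_balances=0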